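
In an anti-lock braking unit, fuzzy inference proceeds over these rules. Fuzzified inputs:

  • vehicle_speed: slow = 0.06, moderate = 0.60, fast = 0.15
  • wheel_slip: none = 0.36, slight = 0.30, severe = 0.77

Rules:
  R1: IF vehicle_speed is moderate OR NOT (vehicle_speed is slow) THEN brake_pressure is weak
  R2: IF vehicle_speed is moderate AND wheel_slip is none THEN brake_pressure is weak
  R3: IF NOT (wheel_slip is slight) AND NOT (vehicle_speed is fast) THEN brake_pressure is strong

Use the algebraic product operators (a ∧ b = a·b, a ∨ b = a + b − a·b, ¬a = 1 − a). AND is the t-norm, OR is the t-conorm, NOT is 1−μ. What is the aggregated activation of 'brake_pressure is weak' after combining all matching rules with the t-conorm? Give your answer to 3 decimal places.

R1: moderate=0.60, ¬slow=1−0.06=0.94; OR[a + b − a·b] → w = 0.9760
R2: moderate=0.60, none=0.36; AND[a·b] → w = 0.2160
R3: ¬slight=1−0.30=0.70, ¬fast=1−0.15=0.85; AND[a·b] → w = 0.5950
Rules with consequent 'weak': {R1, R2} → strengths 0.9760, 0.2160
Aggregate via t-conorm [a + b − a·b]: 0.9812

0.981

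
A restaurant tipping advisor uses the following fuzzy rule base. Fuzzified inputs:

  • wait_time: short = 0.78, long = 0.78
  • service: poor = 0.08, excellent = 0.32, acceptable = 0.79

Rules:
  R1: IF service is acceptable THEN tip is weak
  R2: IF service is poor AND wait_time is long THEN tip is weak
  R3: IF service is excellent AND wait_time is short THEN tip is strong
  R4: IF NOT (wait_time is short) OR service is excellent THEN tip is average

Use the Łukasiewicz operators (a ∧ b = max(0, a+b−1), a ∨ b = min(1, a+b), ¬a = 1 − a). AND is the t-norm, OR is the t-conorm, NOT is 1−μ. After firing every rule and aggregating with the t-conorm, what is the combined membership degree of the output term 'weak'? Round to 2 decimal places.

R1: acceptable=0.79 → w = 0.79
R2: poor=0.08, long=0.78; AND[max(0, a+b−1)] → w = 0.00
R3: excellent=0.32, short=0.78; AND[max(0, a+b−1)] → w = 0.10
R4: ¬short=1−0.78=0.22, excellent=0.32; OR[min(1, a+b)] → w = 0.54
Rules with consequent 'weak': {R1, R2} → strengths 0.79, 0.00
Aggregate via t-conorm [min(1, a+b)]: 0.79

0.79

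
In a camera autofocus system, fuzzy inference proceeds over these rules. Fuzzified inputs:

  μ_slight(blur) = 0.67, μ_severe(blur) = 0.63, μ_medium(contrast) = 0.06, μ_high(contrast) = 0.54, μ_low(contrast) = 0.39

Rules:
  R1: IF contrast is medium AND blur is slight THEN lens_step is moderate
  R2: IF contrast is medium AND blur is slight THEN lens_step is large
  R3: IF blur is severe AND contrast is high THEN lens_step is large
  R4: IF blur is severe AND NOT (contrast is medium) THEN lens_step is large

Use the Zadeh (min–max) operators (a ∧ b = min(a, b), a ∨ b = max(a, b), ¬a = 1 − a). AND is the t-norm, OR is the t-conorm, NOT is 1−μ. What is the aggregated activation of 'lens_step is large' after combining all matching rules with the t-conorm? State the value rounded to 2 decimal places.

R1: medium=0.06, slight=0.67; AND[min(a, b)] → w = 0.06
R2: medium=0.06, slight=0.67; AND[min(a, b)] → w = 0.06
R3: severe=0.63, high=0.54; AND[min(a, b)] → w = 0.54
R4: severe=0.63, ¬medium=1−0.06=0.94; AND[min(a, b)] → w = 0.63
Rules with consequent 'large': {R2, R3, R4} → strengths 0.06, 0.54, 0.63
Aggregate via t-conorm [max(a, b)]: 0.63

0.63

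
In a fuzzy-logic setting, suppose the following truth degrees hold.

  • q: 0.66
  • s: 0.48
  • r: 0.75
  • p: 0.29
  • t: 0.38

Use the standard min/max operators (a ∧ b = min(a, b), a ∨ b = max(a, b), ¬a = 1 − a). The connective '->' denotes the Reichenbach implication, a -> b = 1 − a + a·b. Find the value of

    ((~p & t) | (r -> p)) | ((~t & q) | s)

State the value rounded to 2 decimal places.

~p = 1 − 0.29 = 0.71
~p & t = min(a, b) on (0.71, 0.38) = 0.38
r -> p  [Reichenbach: 1 − a + a·b] with a=0.75, b=0.29 → 0.47
(~p & t) | (r -> p) = max(a, b) on (0.38, 0.47) = 0.47
~t = 1 − 0.38 = 0.62
~t & q = min(a, b) on (0.62, 0.66) = 0.62
(~t & q) | s = max(a, b) on (0.62, 0.48) = 0.62
((~p & t) | (r -> p)) | ((~t & q) | s) = max(a, b) on (0.47, 0.62) = 0.62

0.62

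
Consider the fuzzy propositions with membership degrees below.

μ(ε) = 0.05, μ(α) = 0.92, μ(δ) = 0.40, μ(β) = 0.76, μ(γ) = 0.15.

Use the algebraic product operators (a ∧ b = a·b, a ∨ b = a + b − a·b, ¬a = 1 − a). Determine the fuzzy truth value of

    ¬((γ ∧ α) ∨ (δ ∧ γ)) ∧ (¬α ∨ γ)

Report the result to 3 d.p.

γ ∧ α = a·b on (0.1500, 0.9200) = 0.1380
δ ∧ γ = a·b on (0.4000, 0.1500) = 0.0600
(γ ∧ α) ∨ (δ ∧ γ) = a + b − a·b on (0.1380, 0.0600) = 0.1897
¬((γ ∧ α) ∨ (δ ∧ γ)) = 1 − 0.1897 = 0.8103
¬α = 1 − 0.9200 = 0.0800
¬α ∨ γ = a + b − a·b on (0.0800, 0.1500) = 0.2180
¬((γ ∧ α) ∨ (δ ∧ γ)) ∧ (¬α ∨ γ) = a·b on (0.8103, 0.2180) = 0.1766

0.177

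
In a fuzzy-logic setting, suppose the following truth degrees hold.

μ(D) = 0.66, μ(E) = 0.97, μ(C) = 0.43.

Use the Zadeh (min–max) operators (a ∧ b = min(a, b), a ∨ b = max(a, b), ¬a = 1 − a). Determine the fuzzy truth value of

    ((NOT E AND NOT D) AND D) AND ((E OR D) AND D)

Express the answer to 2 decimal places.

NOT E = 1 − 0.97 = 0.03
NOT D = 1 − 0.66 = 0.34
NOT E AND NOT D = min(a, b) on (0.03, 0.34) = 0.03
(NOT E AND NOT D) AND D = min(a, b) on (0.03, 0.66) = 0.03
E OR D = max(a, b) on (0.97, 0.66) = 0.97
(E OR D) AND D = min(a, b) on (0.97, 0.66) = 0.66
((NOT E AND NOT D) AND D) AND ((E OR D) AND D) = min(a, b) on (0.03, 0.66) = 0.03

0.03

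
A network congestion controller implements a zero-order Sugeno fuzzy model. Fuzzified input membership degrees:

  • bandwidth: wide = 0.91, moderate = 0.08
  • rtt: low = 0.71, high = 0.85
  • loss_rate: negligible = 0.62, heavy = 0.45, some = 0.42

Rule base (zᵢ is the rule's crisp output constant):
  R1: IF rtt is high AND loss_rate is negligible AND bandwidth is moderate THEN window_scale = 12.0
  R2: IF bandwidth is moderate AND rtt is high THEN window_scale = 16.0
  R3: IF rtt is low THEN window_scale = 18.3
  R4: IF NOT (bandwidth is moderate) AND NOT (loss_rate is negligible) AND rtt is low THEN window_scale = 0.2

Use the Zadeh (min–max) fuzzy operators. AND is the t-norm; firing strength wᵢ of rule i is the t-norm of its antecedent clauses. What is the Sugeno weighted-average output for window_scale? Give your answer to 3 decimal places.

R1 (z=12.0): high=0.85, negligible=0.62, moderate=0.08; AND[min(a, b)] → w = 0.08
R2 (z=16.0): moderate=0.08, high=0.85; AND[min(a, b)] → w = 0.08
R3 (z=18.3): low=0.71 → w = 0.71
R4 (z=0.2): ¬moderate=1−0.08=0.92, ¬negligible=1−0.62=0.38, low=0.71; AND[min(a, b)] → w = 0.38
Weighted average = (0.08·12.0 + 0.08·16.0 + 0.71·18.3 + 0.38·0.2) / (0.08 + 0.08 + 0.71 + 0.38)
  = 15.3090 / 1.2500 = 12.247

12.247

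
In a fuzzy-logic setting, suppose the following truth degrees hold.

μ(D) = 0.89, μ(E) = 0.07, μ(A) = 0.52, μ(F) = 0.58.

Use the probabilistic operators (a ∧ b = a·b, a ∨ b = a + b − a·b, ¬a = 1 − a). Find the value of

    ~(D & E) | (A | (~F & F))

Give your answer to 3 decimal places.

D & E = a·b on (0.8900, 0.0700) = 0.0623
~(D & E) = 1 − 0.0623 = 0.9377
~F = 1 − 0.5800 = 0.4200
~F & F = a·b on (0.4200, 0.5800) = 0.2436
A | (~F & F) = a + b − a·b on (0.5200, 0.2436) = 0.6369
~(D & E) | (A | (~F & F)) = a + b − a·b on (0.9377, 0.6369) = 0.9774

0.977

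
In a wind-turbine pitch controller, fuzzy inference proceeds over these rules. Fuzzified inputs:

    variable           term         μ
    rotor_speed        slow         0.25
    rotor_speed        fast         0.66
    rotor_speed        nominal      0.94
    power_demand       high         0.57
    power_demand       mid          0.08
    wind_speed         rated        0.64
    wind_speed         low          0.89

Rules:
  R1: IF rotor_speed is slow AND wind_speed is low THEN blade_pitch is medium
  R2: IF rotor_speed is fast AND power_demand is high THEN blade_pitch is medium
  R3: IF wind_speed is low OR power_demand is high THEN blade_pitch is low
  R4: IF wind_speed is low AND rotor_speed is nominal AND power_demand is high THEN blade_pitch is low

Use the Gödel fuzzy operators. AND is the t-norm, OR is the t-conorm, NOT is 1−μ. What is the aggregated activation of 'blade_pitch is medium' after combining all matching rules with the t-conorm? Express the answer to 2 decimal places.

R1: slow=0.25, low=0.89; AND[min(a, b)] → w = 0.25
R2: fast=0.66, high=0.57; AND[min(a, b)] → w = 0.57
R3: low=0.89, high=0.57; OR[max(a, b)] → w = 0.89
R4: low=0.89, nominal=0.94, high=0.57; AND[min(a, b)] → w = 0.57
Rules with consequent 'medium': {R1, R2} → strengths 0.25, 0.57
Aggregate via t-conorm [max(a, b)]: 0.57

0.57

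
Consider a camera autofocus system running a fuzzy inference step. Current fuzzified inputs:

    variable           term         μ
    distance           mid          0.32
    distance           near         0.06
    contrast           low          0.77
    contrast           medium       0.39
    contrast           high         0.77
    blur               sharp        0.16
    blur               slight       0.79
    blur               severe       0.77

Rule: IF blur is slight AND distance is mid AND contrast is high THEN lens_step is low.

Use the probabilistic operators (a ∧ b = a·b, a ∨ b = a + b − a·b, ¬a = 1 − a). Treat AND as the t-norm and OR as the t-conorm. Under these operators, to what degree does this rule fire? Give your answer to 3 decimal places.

0.195

firing strength: slight=0.79, mid=0.32, high=0.77; AND[a·b] → w = 0.1947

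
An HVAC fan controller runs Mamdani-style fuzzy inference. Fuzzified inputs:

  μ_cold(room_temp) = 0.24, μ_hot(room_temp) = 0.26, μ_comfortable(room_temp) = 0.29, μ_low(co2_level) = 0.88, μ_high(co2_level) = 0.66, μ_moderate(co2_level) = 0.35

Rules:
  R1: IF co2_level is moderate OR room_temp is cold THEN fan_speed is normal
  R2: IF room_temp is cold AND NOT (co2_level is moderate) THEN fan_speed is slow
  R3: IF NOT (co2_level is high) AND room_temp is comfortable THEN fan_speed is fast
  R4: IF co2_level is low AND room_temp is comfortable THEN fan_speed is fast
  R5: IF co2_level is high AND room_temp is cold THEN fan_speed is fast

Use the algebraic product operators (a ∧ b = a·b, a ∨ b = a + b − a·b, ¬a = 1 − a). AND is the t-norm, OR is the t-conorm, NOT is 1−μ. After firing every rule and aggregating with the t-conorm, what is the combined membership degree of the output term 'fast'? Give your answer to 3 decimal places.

0.435

R1: moderate=0.35, cold=0.24; OR[a + b − a·b] → w = 0.5060
R2: cold=0.24, ¬moderate=1−0.35=0.65; AND[a·b] → w = 0.1560
R3: ¬high=1−0.66=0.34, comfortable=0.29; AND[a·b] → w = 0.0986
R4: low=0.88, comfortable=0.29; AND[a·b] → w = 0.2552
R5: high=0.66, cold=0.24; AND[a·b] → w = 0.1584
Rules with consequent 'fast': {R3, R4, R5} → strengths 0.0986, 0.2552, 0.1584
Aggregate via t-conorm [a + b − a·b]: 0.4350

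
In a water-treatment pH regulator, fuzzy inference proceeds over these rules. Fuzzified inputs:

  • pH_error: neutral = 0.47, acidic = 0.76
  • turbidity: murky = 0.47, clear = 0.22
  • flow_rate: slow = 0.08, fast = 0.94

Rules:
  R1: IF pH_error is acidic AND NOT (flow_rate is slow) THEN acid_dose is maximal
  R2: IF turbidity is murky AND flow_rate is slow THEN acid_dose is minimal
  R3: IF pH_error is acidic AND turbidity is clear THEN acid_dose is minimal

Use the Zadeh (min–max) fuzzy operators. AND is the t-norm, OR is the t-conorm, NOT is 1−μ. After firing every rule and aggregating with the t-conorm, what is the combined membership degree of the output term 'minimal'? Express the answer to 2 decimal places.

R1: acidic=0.76, ¬slow=1−0.08=0.92; AND[min(a, b)] → w = 0.76
R2: murky=0.47, slow=0.08; AND[min(a, b)] → w = 0.08
R3: acidic=0.76, clear=0.22; AND[min(a, b)] → w = 0.22
Rules with consequent 'minimal': {R2, R3} → strengths 0.08, 0.22
Aggregate via t-conorm [max(a, b)]: 0.22

0.22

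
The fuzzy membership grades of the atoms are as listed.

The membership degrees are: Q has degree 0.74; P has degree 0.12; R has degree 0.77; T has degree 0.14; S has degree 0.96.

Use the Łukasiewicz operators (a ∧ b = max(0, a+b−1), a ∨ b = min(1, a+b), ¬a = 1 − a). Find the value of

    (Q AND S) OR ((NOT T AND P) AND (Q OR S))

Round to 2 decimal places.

Q AND S = max(0, a+b−1) on (0.74, 0.96) = 0.70
NOT T = 1 − 0.14 = 0.86
NOT T AND P = max(0, a+b−1) on (0.86, 0.12) = 0.00
Q OR S = min(1, a+b) on (0.74, 0.96) = 1.00
(NOT T AND P) AND (Q OR S) = max(0, a+b−1) on (0.00, 1.00) = 0.00
(Q AND S) OR ((NOT T AND P) AND (Q OR S)) = min(1, a+b) on (0.70, 0.00) = 0.70

0.70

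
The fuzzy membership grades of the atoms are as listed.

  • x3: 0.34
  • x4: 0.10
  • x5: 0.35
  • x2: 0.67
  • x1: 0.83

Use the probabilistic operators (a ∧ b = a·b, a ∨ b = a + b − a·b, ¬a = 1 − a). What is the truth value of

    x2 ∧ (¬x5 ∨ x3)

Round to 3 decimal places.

0.515

¬x5 = 1 − 0.3500 = 0.6500
¬x5 ∨ x3 = a + b − a·b on (0.6500, 0.3400) = 0.7690
x2 ∧ (¬x5 ∨ x3) = a·b on (0.6700, 0.7690) = 0.5152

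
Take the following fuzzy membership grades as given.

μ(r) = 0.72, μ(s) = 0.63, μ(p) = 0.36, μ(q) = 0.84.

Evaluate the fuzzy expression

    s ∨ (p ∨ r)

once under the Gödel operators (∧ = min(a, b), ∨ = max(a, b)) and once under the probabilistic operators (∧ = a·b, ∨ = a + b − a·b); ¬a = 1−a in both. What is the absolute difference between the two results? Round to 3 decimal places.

Under Gödel:
  p ∨ r = max(a, b) on (0.36, 0.72) = 0.72
  s ∨ (p ∨ r) = max(a, b) on (0.63, 0.72) = 0.72
  → value = 0.7200
Under probabilistic:
  p ∨ r = a + b − a·b on (0.3600, 0.7200) = 0.8208
  s ∨ (p ∨ r) = a + b − a·b on (0.6300, 0.8208) = 0.9337
  → value = 0.9337
|0.7200 − 0.9337| = 0.214

0.214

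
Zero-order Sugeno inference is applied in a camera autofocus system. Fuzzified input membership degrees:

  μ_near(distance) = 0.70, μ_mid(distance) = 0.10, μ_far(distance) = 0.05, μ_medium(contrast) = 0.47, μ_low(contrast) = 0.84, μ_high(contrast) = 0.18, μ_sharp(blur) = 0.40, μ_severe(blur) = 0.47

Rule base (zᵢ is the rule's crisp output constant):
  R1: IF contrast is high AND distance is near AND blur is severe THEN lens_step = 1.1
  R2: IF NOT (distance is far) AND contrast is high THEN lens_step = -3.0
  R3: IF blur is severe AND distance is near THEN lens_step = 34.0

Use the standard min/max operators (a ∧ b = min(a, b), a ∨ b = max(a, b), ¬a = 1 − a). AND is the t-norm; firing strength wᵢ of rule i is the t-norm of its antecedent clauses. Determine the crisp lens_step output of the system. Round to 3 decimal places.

R1 (z=1.1): high=0.18, near=0.70, severe=0.47; AND[min(a, b)] → w = 0.18
R2 (z=-3.0): ¬far=1−0.05=0.95, high=0.18; AND[min(a, b)] → w = 0.18
R3 (z=34.0): severe=0.47, near=0.70; AND[min(a, b)] → w = 0.47
Weighted average = (0.18·1.1 + 0.18·-3.0 + 0.47·34.0) / (0.18 + 0.18 + 0.47)
  = 15.6380 / 0.8300 = 18.841

18.841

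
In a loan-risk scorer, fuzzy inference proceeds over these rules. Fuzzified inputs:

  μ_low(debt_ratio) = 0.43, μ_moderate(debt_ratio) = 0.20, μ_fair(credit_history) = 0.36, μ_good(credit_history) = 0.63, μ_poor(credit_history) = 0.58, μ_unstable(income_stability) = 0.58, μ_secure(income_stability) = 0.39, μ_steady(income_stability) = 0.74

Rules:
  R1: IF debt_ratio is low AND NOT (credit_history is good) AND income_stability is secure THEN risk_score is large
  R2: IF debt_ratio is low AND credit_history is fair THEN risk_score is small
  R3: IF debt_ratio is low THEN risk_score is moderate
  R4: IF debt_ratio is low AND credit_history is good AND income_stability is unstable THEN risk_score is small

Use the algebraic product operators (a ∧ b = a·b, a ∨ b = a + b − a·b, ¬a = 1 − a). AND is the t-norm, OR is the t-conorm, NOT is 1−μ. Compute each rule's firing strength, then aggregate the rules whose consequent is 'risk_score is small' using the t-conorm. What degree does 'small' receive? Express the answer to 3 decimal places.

R1: low=0.43, ¬good=1−0.63=0.37, secure=0.39; AND[a·b] → w = 0.0620
R2: low=0.43, fair=0.36; AND[a·b] → w = 0.1548
R3: low=0.43 → w = 0.4300
R4: low=0.43, good=0.63, unstable=0.58; AND[a·b] → w = 0.1571
Rules with consequent 'small': {R2, R4} → strengths 0.1548, 0.1571
Aggregate via t-conorm [a + b − a·b]: 0.2876

0.288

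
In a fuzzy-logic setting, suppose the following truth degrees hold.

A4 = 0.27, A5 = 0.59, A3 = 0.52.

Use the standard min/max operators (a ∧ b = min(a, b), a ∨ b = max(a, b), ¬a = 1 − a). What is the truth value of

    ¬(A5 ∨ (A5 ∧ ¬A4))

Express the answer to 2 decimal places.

¬A4 = 1 − 0.27 = 0.73
A5 ∧ ¬A4 = min(a, b) on (0.59, 0.73) = 0.59
A5 ∨ (A5 ∧ ¬A4) = max(a, b) on (0.59, 0.59) = 0.59
¬(A5 ∨ (A5 ∧ ¬A4)) = 1 − 0.59 = 0.41

0.41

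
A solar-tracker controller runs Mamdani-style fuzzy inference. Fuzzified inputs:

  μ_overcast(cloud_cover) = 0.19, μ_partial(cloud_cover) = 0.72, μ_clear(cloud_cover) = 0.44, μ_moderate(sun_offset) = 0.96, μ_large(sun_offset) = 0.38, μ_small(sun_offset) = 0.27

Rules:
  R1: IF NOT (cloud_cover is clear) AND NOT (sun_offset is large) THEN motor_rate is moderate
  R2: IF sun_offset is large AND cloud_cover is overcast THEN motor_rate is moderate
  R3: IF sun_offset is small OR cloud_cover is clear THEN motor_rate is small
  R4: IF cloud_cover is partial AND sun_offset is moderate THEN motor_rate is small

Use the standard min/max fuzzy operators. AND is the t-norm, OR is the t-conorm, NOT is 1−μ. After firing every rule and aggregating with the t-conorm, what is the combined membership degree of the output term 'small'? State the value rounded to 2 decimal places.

0.72

R1: ¬clear=1−0.44=0.56, ¬large=1−0.38=0.62; AND[min(a, b)] → w = 0.56
R2: large=0.38, overcast=0.19; AND[min(a, b)] → w = 0.19
R3: small=0.27, clear=0.44; OR[max(a, b)] → w = 0.44
R4: partial=0.72, moderate=0.96; AND[min(a, b)] → w = 0.72
Rules with consequent 'small': {R3, R4} → strengths 0.44, 0.72
Aggregate via t-conorm [max(a, b)]: 0.72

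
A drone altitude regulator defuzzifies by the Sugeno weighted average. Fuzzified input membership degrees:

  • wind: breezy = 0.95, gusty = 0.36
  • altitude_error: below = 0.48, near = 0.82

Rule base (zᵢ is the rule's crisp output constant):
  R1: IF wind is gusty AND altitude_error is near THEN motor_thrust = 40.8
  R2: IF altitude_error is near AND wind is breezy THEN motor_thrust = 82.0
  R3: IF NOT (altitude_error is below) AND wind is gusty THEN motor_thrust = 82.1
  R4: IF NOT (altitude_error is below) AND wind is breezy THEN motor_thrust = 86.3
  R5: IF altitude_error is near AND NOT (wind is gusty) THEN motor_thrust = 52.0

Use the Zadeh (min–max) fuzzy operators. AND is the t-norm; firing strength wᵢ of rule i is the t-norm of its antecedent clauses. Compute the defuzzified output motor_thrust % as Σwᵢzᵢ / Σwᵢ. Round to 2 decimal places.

70.24

R1 (z=40.8): gusty=0.36, near=0.82; AND[min(a, b)] → w = 0.36
R2 (z=82.0): near=0.82, breezy=0.95; AND[min(a, b)] → w = 0.82
R3 (z=82.1): ¬below=1−0.48=0.52, gusty=0.36; AND[min(a, b)] → w = 0.36
R4 (z=86.3): ¬below=1−0.48=0.52, breezy=0.95; AND[min(a, b)] → w = 0.52
R5 (z=52.0): near=0.82, ¬gusty=1−0.36=0.64; AND[min(a, b)] → w = 0.64
Weighted average = (0.36·40.8 + 0.82·82.0 + 0.36·82.1 + 0.52·86.3 + 0.64·52.0) / (0.36 + 0.82 + 0.36 + 0.52 + 0.64)
  = 189.6400 / 2.7000 = 70.24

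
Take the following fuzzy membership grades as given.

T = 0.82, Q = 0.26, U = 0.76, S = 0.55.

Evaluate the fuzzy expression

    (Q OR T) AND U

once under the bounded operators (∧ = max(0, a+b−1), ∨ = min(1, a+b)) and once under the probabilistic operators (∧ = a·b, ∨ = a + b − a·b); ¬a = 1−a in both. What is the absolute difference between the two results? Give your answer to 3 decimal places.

0.101

Under bounded:
  Q OR T = min(1, a+b) on (0.26, 0.82) = 1.00
  (Q OR T) AND U = max(0, a+b−1) on (1.00, 0.76) = 0.76
  → value = 0.7600
Under probabilistic:
  Q OR T = a + b − a·b on (0.2600, 0.8200) = 0.8668
  (Q OR T) AND U = a·b on (0.8668, 0.7600) = 0.6588
  → value = 0.6588
|0.7600 − 0.6588| = 0.101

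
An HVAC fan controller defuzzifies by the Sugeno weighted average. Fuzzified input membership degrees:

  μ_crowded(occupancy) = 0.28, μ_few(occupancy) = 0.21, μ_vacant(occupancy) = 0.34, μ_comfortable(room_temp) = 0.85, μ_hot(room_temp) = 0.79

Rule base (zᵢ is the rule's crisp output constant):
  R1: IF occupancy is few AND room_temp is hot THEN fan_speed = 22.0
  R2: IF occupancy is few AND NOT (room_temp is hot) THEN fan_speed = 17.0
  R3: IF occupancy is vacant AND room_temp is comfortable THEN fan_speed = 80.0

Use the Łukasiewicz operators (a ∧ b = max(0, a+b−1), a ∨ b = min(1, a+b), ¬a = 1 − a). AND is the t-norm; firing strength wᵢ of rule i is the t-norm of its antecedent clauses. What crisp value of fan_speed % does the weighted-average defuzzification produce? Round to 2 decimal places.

80.00

R1 (z=22.0): few=0.21, hot=0.79; AND[max(0, a+b−1)] → w = 0.00
R2 (z=17.0): few=0.21, ¬hot=1−0.79=0.21; AND[max(0, a+b−1)] → w = 0.00
R3 (z=80.0): vacant=0.34, comfortable=0.85; AND[max(0, a+b−1)] → w = 0.19
Weighted average = (0.00·22.0 + 0.00·17.0 + 0.19·80.0) / (0.00 + 0.00 + 0.19)
  = 15.2000 / 0.1900 = 80.00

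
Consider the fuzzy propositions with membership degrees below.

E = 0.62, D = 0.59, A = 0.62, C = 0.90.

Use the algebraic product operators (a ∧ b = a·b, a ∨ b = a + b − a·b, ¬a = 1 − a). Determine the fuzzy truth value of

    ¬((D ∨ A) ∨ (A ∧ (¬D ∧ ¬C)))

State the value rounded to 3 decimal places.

D ∨ A = a + b − a·b on (0.5900, 0.6200) = 0.8442
¬D = 1 − 0.5900 = 0.4100
¬C = 1 − 0.9000 = 0.1000
¬D ∧ ¬C = a·b on (0.4100, 0.1000) = 0.0410
A ∧ (¬D ∧ ¬C) = a·b on (0.6200, 0.0410) = 0.0254
(D ∨ A) ∨ (A ∧ (¬D ∧ ¬C)) = a + b − a·b on (0.8442, 0.0254) = 0.8482
¬((D ∨ A) ∨ (A ∧ (¬D ∧ ¬C))) = 1 − 0.8482 = 0.1518

0.152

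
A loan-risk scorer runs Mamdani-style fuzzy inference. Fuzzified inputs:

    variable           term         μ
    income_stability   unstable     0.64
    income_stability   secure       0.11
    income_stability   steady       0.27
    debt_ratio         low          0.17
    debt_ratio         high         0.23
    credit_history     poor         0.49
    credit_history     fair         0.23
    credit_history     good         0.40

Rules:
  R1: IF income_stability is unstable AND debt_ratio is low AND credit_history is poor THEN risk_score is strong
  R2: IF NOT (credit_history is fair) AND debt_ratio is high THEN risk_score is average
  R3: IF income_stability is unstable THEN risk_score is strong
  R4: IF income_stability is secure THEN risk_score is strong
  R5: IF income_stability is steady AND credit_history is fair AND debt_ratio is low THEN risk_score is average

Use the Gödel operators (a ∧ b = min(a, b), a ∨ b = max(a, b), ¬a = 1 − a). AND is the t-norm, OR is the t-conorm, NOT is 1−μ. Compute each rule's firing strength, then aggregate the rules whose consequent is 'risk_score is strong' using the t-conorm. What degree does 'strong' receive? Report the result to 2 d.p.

R1: unstable=0.64, low=0.17, poor=0.49; AND[min(a, b)] → w = 0.17
R2: ¬fair=1−0.23=0.77, high=0.23; AND[min(a, b)] → w = 0.23
R3: unstable=0.64 → w = 0.64
R4: secure=0.11 → w = 0.11
R5: steady=0.27, fair=0.23, low=0.17; AND[min(a, b)] → w = 0.17
Rules with consequent 'strong': {R1, R3, R4} → strengths 0.17, 0.64, 0.11
Aggregate via t-conorm [max(a, b)]: 0.64

0.64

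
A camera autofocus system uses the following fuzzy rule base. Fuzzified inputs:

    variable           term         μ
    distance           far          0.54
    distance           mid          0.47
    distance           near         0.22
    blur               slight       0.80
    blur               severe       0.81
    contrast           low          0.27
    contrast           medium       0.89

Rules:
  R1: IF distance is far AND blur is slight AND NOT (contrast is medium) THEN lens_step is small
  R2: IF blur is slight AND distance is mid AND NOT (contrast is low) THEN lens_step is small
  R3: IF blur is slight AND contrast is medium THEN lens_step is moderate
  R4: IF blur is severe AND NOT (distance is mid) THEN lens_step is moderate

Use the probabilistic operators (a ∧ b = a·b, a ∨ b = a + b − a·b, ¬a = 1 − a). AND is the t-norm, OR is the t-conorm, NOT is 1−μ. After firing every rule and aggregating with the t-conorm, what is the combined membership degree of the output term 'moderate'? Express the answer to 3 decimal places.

0.836

R1: far=0.54, slight=0.80, ¬medium=1−0.89=0.11; AND[a·b] → w = 0.0475
R2: slight=0.80, mid=0.47, ¬low=1−0.27=0.73; AND[a·b] → w = 0.2745
R3: slight=0.80, medium=0.89; AND[a·b] → w = 0.7120
R4: severe=0.81, ¬mid=1−0.47=0.53; AND[a·b] → w = 0.4293
Rules with consequent 'moderate': {R3, R4} → strengths 0.7120, 0.4293
Aggregate via t-conorm [a + b − a·b]: 0.8356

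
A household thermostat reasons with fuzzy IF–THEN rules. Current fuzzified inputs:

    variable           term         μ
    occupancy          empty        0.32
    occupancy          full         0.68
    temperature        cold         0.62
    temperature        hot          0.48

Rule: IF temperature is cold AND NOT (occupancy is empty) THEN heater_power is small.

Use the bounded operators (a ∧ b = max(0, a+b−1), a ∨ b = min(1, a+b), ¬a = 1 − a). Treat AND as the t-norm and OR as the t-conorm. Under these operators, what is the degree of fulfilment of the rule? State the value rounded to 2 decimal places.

0.30

firing strength: cold=0.62, ¬empty=1−0.32=0.68; AND[max(0, a+b−1)] → w = 0.30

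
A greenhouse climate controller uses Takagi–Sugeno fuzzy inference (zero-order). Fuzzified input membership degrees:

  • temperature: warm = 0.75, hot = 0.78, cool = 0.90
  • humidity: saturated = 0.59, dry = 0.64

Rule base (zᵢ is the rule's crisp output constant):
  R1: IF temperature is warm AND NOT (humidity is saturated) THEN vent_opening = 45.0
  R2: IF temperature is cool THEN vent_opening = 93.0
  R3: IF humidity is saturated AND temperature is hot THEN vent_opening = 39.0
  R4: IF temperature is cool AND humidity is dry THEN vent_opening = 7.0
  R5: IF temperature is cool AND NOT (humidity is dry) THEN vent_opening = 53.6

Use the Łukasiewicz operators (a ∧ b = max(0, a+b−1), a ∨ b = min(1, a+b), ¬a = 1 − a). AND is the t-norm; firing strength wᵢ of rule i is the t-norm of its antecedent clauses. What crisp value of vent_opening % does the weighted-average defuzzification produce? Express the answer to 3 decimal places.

55.178

R1 (z=45.0): warm=0.75, ¬saturated=1−0.59=0.41; AND[max(0, a+b−1)] → w = 0.16
R2 (z=93.0): cool=0.90 → w = 0.90
R3 (z=39.0): saturated=0.59, hot=0.78; AND[max(0, a+b−1)] → w = 0.37
R4 (z=7.0): cool=0.90, dry=0.64; AND[max(0, a+b−1)] → w = 0.54
R5 (z=53.6): cool=0.90, ¬dry=1−0.64=0.36; AND[max(0, a+b−1)] → w = 0.26
Weighted average = (0.16·45.0 + 0.90·93.0 + 0.37·39.0 + 0.54·7.0 + 0.26·53.6) / (0.16 + 0.90 + 0.37 + 0.54 + 0.26)
  = 123.0460 / 2.2300 = 55.178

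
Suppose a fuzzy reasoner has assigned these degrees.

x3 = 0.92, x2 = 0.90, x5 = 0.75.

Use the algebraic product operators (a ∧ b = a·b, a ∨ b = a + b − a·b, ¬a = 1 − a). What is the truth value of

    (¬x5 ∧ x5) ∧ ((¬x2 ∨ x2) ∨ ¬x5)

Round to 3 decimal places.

0.175

¬x5 = 1 − 0.7500 = 0.2500
¬x5 ∧ x5 = a·b on (0.2500, 0.7500) = 0.1875
¬x2 = 1 − 0.9000 = 0.1000
¬x2 ∨ x2 = a + b − a·b on (0.1000, 0.9000) = 0.9100
¬x5 = 1 − 0.7500 = 0.2500
(¬x2 ∨ x2) ∨ ¬x5 = a + b − a·b on (0.9100, 0.2500) = 0.9325
(¬x5 ∧ x5) ∧ ((¬x2 ∨ x2) ∨ ¬x5) = a·b on (0.1875, 0.9325) = 0.1748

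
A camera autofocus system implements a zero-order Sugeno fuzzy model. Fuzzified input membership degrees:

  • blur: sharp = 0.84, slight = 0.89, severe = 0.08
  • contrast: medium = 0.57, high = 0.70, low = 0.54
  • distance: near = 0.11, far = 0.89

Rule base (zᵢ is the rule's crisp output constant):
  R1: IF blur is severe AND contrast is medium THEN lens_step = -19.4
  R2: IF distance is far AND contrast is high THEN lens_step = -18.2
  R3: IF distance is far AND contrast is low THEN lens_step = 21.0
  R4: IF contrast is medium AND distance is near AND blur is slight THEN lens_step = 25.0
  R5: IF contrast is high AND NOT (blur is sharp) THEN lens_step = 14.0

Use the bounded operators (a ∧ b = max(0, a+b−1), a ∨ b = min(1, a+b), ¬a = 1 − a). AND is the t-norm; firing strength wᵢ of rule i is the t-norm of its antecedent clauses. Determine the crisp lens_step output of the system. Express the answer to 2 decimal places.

R1 (z=-19.4): severe=0.08, medium=0.57; AND[max(0, a+b−1)] → w = 0.00
R2 (z=-18.2): far=0.89, high=0.70; AND[max(0, a+b−1)] → w = 0.59
R3 (z=21.0): far=0.89, low=0.54; AND[max(0, a+b−1)] → w = 0.43
R4 (z=25.0): medium=0.57, near=0.11, slight=0.89; AND[max(0, a+b−1)] → w = 0.00
R5 (z=14.0): high=0.70, ¬sharp=1−0.84=0.16; AND[max(0, a+b−1)] → w = 0.00
Weighted average = (0.00·-19.4 + 0.59·-18.2 + 0.43·21.0 + 0.00·25.0 + 0.00·14.0) / (0.00 + 0.59 + 0.43 + 0.00 + 0.00)
  = -1.7080 / 1.0200 = -1.67

-1.67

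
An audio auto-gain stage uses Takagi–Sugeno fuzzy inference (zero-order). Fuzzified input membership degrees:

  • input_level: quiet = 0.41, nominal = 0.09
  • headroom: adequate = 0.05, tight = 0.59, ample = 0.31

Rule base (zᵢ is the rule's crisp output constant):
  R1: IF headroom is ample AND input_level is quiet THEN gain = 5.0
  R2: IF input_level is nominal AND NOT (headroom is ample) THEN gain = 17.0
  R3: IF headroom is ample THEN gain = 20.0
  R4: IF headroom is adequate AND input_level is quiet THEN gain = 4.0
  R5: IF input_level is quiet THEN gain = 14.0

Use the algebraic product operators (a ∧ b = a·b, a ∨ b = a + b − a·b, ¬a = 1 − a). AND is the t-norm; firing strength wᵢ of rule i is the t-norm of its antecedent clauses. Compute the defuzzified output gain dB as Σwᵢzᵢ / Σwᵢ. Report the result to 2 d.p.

R1 (z=5.0): ample=0.31, quiet=0.41; AND[a·b] → w = 0.1271
R2 (z=17.0): nominal=0.09, ¬ample=1−0.31=0.69; AND[a·b] → w = 0.0621
R3 (z=20.0): ample=0.31 → w = 0.3100
R4 (z=4.0): adequate=0.05, quiet=0.41; AND[a·b] → w = 0.0205
R5 (z=14.0): quiet=0.41 → w = 0.4100
Weighted average = (0.1271·5.0 + 0.0621·17.0 + 0.3100·20.0 + 0.0205·4.0 + 0.4100·14.0) / (0.1271 + 0.0621 + 0.3100 + 0.0205 + 0.4100)
  = 13.7132 / 0.9297 = 14.75

14.75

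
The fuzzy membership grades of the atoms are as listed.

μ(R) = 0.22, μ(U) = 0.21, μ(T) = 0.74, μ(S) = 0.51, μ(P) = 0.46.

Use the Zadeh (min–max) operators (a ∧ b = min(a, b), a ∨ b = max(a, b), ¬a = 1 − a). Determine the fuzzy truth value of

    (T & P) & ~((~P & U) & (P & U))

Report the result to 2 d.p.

T & P = min(a, b) on (0.74, 0.46) = 0.46
~P = 1 − 0.46 = 0.54
~P & U = min(a, b) on (0.54, 0.21) = 0.21
P & U = min(a, b) on (0.46, 0.21) = 0.21
(~P & U) & (P & U) = min(a, b) on (0.21, 0.21) = 0.21
~((~P & U) & (P & U)) = 1 − 0.21 = 0.79
(T & P) & ~((~P & U) & (P & U)) = min(a, b) on (0.46, 0.79) = 0.46

0.46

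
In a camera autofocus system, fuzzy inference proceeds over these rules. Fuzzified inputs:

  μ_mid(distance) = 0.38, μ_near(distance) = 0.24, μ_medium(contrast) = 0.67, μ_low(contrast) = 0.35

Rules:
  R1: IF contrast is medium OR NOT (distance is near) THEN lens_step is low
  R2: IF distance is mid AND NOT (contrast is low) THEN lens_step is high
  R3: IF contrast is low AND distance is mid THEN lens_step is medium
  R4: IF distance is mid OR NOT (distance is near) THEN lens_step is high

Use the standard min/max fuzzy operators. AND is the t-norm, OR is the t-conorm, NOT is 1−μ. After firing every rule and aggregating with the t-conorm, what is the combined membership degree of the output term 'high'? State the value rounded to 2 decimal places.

0.76

R1: medium=0.67, ¬near=1−0.24=0.76; OR[max(a, b)] → w = 0.76
R2: mid=0.38, ¬low=1−0.35=0.65; AND[min(a, b)] → w = 0.38
R3: low=0.35, mid=0.38; AND[min(a, b)] → w = 0.35
R4: mid=0.38, ¬near=1−0.24=0.76; OR[max(a, b)] → w = 0.76
Rules with consequent 'high': {R2, R4} → strengths 0.38, 0.76
Aggregate via t-conorm [max(a, b)]: 0.76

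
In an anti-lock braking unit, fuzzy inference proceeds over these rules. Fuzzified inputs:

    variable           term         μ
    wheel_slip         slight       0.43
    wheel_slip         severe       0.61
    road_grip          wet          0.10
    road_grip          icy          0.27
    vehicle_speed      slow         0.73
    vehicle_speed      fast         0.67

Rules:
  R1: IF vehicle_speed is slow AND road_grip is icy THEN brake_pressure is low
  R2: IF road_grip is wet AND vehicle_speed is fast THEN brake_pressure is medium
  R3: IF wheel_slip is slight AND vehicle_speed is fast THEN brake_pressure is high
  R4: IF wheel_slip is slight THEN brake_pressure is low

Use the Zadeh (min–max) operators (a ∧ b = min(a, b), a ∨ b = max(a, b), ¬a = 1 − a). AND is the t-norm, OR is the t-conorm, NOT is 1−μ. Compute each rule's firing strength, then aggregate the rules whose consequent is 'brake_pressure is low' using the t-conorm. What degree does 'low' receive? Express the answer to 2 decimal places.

0.43

R1: slow=0.73, icy=0.27; AND[min(a, b)] → w = 0.27
R2: wet=0.10, fast=0.67; AND[min(a, b)] → w = 0.10
R3: slight=0.43, fast=0.67; AND[min(a, b)] → w = 0.43
R4: slight=0.43 → w = 0.43
Rules with consequent 'low': {R1, R4} → strengths 0.27, 0.43
Aggregate via t-conorm [max(a, b)]: 0.43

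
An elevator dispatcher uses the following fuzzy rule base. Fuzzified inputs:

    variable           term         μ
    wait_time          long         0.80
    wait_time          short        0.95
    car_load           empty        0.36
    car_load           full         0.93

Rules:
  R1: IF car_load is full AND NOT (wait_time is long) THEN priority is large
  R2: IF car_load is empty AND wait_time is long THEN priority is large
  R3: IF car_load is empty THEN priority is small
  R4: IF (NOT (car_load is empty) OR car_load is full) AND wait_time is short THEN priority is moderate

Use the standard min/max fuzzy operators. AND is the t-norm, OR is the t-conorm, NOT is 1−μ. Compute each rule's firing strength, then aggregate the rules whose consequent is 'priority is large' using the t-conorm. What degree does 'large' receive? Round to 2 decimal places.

0.36

R1: full=0.93, ¬long=1−0.80=0.20; AND[min(a, b)] → w = 0.20
R2: empty=0.36, long=0.80; AND[min(a, b)] → w = 0.36
R3: empty=0.36 → w = 0.36
R4: (¬empty=1−0.36=0.64 OR full=0.93) = 0.93; AND[min(a, b)] with short=0.95 → w = 0.93
Rules with consequent 'large': {R1, R2} → strengths 0.20, 0.36
Aggregate via t-conorm [max(a, b)]: 0.36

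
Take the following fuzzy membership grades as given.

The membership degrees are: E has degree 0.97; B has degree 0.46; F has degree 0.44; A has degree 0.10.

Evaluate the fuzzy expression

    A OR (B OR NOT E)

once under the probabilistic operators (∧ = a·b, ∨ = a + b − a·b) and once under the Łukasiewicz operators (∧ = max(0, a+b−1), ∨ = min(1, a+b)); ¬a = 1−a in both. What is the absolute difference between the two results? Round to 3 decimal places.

Under probabilistic:
  NOT E = 1 − 0.9700 = 0.0300
  B OR NOT E = a + b − a·b on (0.4600, 0.0300) = 0.4762
  A OR (B OR NOT E) = a + b − a·b on (0.1000, 0.4762) = 0.5286
  → value = 0.5286
Under Łukasiewicz:
  NOT E = 1 − 0.97 = 0.03
  B OR NOT E = min(1, a+b) on (0.46, 0.03) = 0.49
  A OR (B OR NOT E) = min(1, a+b) on (0.10, 0.49) = 0.59
  → value = 0.5900
|0.5286 − 0.5900| = 0.061

0.061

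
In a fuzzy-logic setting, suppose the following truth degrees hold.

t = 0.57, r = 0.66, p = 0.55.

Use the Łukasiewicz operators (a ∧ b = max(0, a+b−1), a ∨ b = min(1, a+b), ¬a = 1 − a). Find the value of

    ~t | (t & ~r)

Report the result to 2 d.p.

~t = 1 − 0.57 = 0.43
~r = 1 − 0.66 = 0.34
t & ~r = max(0, a+b−1) on (0.57, 0.34) = 0.00
~t | (t & ~r) = min(1, a+b) on (0.43, 0.00) = 0.43

0.43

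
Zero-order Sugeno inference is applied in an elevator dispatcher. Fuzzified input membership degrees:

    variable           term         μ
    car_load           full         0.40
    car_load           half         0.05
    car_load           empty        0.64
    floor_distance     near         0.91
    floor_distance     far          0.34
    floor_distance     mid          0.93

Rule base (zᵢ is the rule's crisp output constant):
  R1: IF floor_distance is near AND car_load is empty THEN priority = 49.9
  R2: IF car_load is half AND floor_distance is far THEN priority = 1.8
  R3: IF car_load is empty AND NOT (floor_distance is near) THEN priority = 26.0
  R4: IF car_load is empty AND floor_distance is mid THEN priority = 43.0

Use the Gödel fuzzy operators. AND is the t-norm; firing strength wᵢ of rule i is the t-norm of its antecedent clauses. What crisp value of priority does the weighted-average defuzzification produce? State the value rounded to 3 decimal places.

43.582

R1 (z=49.9): near=0.91, empty=0.64; AND[min(a, b)] → w = 0.64
R2 (z=1.8): half=0.05, far=0.34; AND[min(a, b)] → w = 0.05
R3 (z=26.0): empty=0.64, ¬near=1−0.91=0.09; AND[min(a, b)] → w = 0.09
R4 (z=43.0): empty=0.64, mid=0.93; AND[min(a, b)] → w = 0.64
Weighted average = (0.64·49.9 + 0.05·1.8 + 0.09·26.0 + 0.64·43.0) / (0.64 + 0.05 + 0.09 + 0.64)
  = 61.8860 / 1.4200 = 43.582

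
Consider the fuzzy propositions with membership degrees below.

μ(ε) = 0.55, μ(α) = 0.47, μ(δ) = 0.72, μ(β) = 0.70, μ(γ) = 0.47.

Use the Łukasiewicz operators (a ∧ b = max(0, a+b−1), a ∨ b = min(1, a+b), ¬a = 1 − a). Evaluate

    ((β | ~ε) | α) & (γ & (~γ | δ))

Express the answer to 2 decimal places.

~ε = 1 − 0.55 = 0.45
β | ~ε = min(1, a+b) on (0.70, 0.45) = 1.00
(β | ~ε) | α = min(1, a+b) on (1.00, 0.47) = 1.00
~γ = 1 − 0.47 = 0.53
~γ | δ = min(1, a+b) on (0.53, 0.72) = 1.00
γ & (~γ | δ) = max(0, a+b−1) on (0.47, 1.00) = 0.47
((β | ~ε) | α) & (γ & (~γ | δ)) = max(0, a+b−1) on (1.00, 0.47) = 0.47

0.47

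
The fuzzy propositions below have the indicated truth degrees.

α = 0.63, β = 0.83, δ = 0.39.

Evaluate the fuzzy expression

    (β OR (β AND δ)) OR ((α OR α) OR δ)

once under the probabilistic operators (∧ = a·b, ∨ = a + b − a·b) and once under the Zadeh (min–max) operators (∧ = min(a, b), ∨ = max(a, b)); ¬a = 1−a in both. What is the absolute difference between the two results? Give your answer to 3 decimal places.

Under probabilistic:
  β AND δ = a·b on (0.8300, 0.3900) = 0.3237
  β OR (β AND δ) = a + b − a·b on (0.8300, 0.3237) = 0.8850
  α OR α = a + b − a·b on (0.6300, 0.6300) = 0.8631
  (α OR α) OR δ = a + b − a·b on (0.8631, 0.3900) = 0.9165
  (β OR (β AND δ)) OR ((α OR α) OR δ) = a + b − a·b on (0.8850, 0.9165) = 0.9904
  → value = 0.9904
Under Zadeh (min–max):
  β AND δ = min(a, b) on (0.83, 0.39) = 0.39
  β OR (β AND δ) = max(a, b) on (0.83, 0.39) = 0.83
  α OR α = max(a, b) on (0.63, 0.63) = 0.63
  (α OR α) OR δ = max(a, b) on (0.63, 0.39) = 0.63
  (β OR (β AND δ)) OR ((α OR α) OR δ) = max(a, b) on (0.83, 0.63) = 0.83
  → value = 0.8300
|0.9904 − 0.8300| = 0.160

0.160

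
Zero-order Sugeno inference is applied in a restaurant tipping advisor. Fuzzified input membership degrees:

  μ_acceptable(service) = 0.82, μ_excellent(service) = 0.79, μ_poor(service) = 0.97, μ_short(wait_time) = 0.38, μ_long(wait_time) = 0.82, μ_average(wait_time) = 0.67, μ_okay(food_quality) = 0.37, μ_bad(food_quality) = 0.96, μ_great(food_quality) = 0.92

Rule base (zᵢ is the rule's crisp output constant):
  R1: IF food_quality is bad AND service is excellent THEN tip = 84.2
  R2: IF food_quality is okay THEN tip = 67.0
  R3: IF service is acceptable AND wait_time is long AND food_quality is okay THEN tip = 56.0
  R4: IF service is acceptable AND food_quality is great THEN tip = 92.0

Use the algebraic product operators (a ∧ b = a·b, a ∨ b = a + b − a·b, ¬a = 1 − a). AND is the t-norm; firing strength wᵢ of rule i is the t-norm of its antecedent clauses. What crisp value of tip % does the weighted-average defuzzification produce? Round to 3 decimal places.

80.684

R1 (z=84.2): bad=0.96, excellent=0.79; AND[a·b] → w = 0.7584
R2 (z=67.0): okay=0.37 → w = 0.3700
R3 (z=56.0): acceptable=0.82, long=0.82, okay=0.37; AND[a·b] → w = 0.2488
R4 (z=92.0): acceptable=0.82, great=0.92; AND[a·b] → w = 0.7544
Weighted average = (0.7584·84.2 + 0.3700·67.0 + 0.2488·56.0 + 0.7544·92.0) / (0.7584 + 0.3700 + 0.2488 + 0.7544)
  = 171.9842 / 2.1316 = 80.684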